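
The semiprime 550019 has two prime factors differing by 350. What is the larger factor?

937

Since p = q + 350, we have 550019 = q(q + 350), so q² + 350q − 550019 = 0.
Discriminant: 350² + 4·550019 = 122500 + 2200076 = 2322576; √2322576 = 1524.
q = (−350 + 1524)/2 = 587, and p = q + 350 = 937.
Check: 587 · 937 = 550019.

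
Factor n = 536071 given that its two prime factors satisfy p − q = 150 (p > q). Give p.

Since p = q + 150, we have 536071 = q(q + 150), so q² + 150q − 536071 = 0.
Discriminant: 150² + 4·536071 = 22500 + 2144284 = 2166784; √2166784 = 1472.
q = (−150 + 1472)/2 = 661, and p = q + 150 = 811.
Check: 661 · 811 = 536071.

811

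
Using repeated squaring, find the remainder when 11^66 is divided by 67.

1

11^1 ≡ 11 (mod 67)
11^2 ≡ 11^2 = 121 ≡ 54 (mod 67)
11^4 ≡ 54^2 = 2916 ≡ 35 (mod 67)
11^8 ≡ 35^2 = 1225 ≡ 19 (mod 67)
11^16 ≡ 19^2 = 361 ≡ 26 (mod 67)
11^32 ≡ 26^2 = 676 ≡ 6 (mod 67)
11^64 ≡ 6^2 = 36 ≡ 36 (mod 67)
66 = 64 + 2 in binary powers of 2.
So 11^66 ≡ 36 · 54 ≡ 1 (mod 67).
Since the result is 1, base 11 gives no evidence that 67 is composite.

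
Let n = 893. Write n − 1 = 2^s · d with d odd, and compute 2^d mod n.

893 − 1 = 892 = 2^2 · 223, so d = 223.
2^1 ≡ 2 (mod 893)
2^2 ≡ 2^2 = 4 ≡ 4 (mod 893)
2^4 ≡ 4^2 = 16 ≡ 16 (mod 893)
2^8 ≡ 16^2 = 256 ≡ 256 (mod 893)
2^16 ≡ 256^2 = 65536 ≡ 347 (mod 893)
2^32 ≡ 347^2 = 120409 ≡ 747 (mod 893)
2^64 ≡ 747^2 = 558009 ≡ 777 (mod 893)
2^128 ≡ 777^2 = 603729 ≡ 61 (mod 893)
223 = 128 + 64 + 16 + 8 + 4 + 2 + 1 in binary powers of 2.
So 2^223 ≡ 61 · 777 · 347 · 256 · 16 · 4 · 2 ≡ 394 (mod 893).
Squaring chain: 394 → 747; never reaches −1, so base 2 is a Miller–Rabin witness that 893 is composite.

394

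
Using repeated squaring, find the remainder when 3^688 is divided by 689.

328

3^1 ≡ 3 (mod 689)
3^2 ≡ 3^2 = 9 ≡ 9 (mod 689)
3^4 ≡ 9^2 = 81 ≡ 81 (mod 689)
3^8 ≡ 81^2 = 6561 ≡ 360 (mod 689)
3^16 ≡ 360^2 = 129600 ≡ 68 (mod 689)
3^32 ≡ 68^2 = 4624 ≡ 490 (mod 689)
3^64 ≡ 490^2 = 240100 ≡ 328 (mod 689)
3^128 ≡ 328^2 = 107584 ≡ 100 (mod 689)
3^256 ≡ 100^2 = 10000 ≡ 354 (mod 689)
3^512 ≡ 354^2 = 125316 ≡ 607 (mod 689)
688 = 512 + 128 + 32 + 16 in binary powers of 2.
So 3^688 ≡ 607 · 100 · 490 · 68 ≡ 328 (mod 689).
Since 328 ≠ 1, base 3 is a Fermat witness: 689 is composite.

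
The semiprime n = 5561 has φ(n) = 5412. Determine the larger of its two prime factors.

83

φ(n) = (p−1)(q−1) = n − (p+q) + 1, so p + q = 5561 − 5412 + 1 = 150.
p and q are the roots of t² − 150t + 5561 = 0.
Discriminant: 150² − 4·5561 = 22500 − 22244 = 256; √256 = 16.
q = (150 − 16)/2 = 67, p = (150 + 16)/2 = 83.
Check: 67 · 83 = 5561.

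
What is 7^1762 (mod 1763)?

7^1 ≡ 7 (mod 1763)
7^2 ≡ 7^2 = 49 ≡ 49 (mod 1763)
7^4 ≡ 49^2 = 2401 ≡ 638 (mod 1763)
7^8 ≡ 638^2 = 407044 ≡ 1554 (mod 1763)
7^16 ≡ 1554^2 = 2414916 ≡ 1369 (mod 1763)
7^32 ≡ 1369^2 = 1874161 ≡ 92 (mod 1763)
7^64 ≡ 92^2 = 8464 ≡ 1412 (mod 1763)
7^128 ≡ 1412^2 = 1993744 ≡ 1554 (mod 1763)
7^256 ≡ 1554^2 = 2414916 ≡ 1369 (mod 1763)
7^512 ≡ 1369^2 = 1874161 ≡ 92 (mod 1763)
7^1024 ≡ 92^2 = 8464 ≡ 1412 (mod 1763)
1762 = 1024 + 512 + 128 + 64 + 32 + 2 in binary powers of 2.
So 7^1762 ≡ 1412 · 92 · 1554 · 1412 · 92 · 49 ≡ 1197 (mod 1763).
Since 1197 ≠ 1, base 7 is a Fermat witness: 1763 is composite.

1197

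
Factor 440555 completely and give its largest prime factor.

73

440555 = 5 · 88111
88111 = 17 · 5183
5183 = 71 · 73
73 is prime.
So 440555 = 5 · 17 · 71 · 73; the largest prime factor is 73.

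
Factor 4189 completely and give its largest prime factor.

4189 = 59 · 71
71 is prime.
So 4189 = 59 · 71; the largest prime factor is 71.

71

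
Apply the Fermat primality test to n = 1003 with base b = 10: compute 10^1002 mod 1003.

461

10^1 ≡ 10 (mod 1003)
10^2 ≡ 10^2 = 100 ≡ 100 (mod 1003)
10^4 ≡ 100^2 = 10000 ≡ 973 (mod 1003)
10^8 ≡ 973^2 = 946729 ≡ 900 (mod 1003)
10^16 ≡ 900^2 = 810000 ≡ 579 (mod 1003)
10^32 ≡ 579^2 = 335241 ≡ 239 (mod 1003)
10^64 ≡ 239^2 = 57121 ≡ 953 (mod 1003)
10^128 ≡ 953^2 = 908209 ≡ 494 (mod 1003)
10^256 ≡ 494^2 = 244036 ≡ 307 (mod 1003)
10^512 ≡ 307^2 = 94249 ≡ 970 (mod 1003)
1002 = 512 + 256 + 128 + 64 + 32 + 8 + 2 in binary powers of 2.
So 10^1002 ≡ 970 · 307 · 494 · 953 · 239 · 900 · 100 ≡ 461 (mod 1003).
Since 461 ≠ 1, base 10 is a Fermat witness: 1003 is composite.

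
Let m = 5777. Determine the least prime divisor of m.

5777 is odd.
Digit sum 26, not divisible by 3.
Ends in 7: not divisible by 5.
7: 5777 = 7·825 + 2
11: 5777 = 11·525 + 2
13: 5777 = 13·444 + 5
17: 5777 = 17·339 + 14
19: 5777 = 19·304 + 1
23: 5777 = 23·251 + 4
29: 5777 = 29·199 + 6
31: 5777 = 31·186 + 11
37: 5777 = 37·156 + 5
41: 5777 = 41·140 + 37
43: 5777 = 43·134 + 15
47: 5777 = 47·122 + 43
53: 5777 = 53·109

53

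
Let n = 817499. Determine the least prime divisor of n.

817499 is odd.
Digit sum 38, not divisible by 3.
Ends in 9: not divisible by 5.
7: 817499 = 7·116785 + 4
11: 817499 = 11·74318 + 1
13: 817499 = 13·62884 + 7
17: 817499 = 17·48088 + 3
19: 817499 = 19·43026 + 5
23: 817499 = 23·35543 + 10
29: 817499 = 29·28189 + 18
31: 817499 = 31·26370 + 29
37: 817499 = 37·22094 + 21
41: 817499 = 41·19939

41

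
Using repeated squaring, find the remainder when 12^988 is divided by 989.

12^1 ≡ 12 (mod 989)
12^2 ≡ 12^2 = 144 ≡ 144 (mod 989)
12^4 ≡ 144^2 = 20736 ≡ 956 (mod 989)
12^8 ≡ 956^2 = 913936 ≡ 100 (mod 989)
12^16 ≡ 100^2 = 10000 ≡ 110 (mod 989)
12^32 ≡ 110^2 = 12100 ≡ 232 (mod 989)
12^64 ≡ 232^2 = 53824 ≡ 418 (mod 989)
12^128 ≡ 418^2 = 174724 ≡ 660 (mod 989)
12^256 ≡ 660^2 = 435600 ≡ 440 (mod 989)
12^512 ≡ 440^2 = 193600 ≡ 745 (mod 989)
988 = 512 + 256 + 128 + 64 + 16 + 8 + 4 in binary powers of 2.
So 12^988 ≡ 745 · 440 · 660 · 418 · 110 · 100 · 956 ≡ 418 (mod 989).
Since 418 ≠ 1, base 12 is a Fermat witness: 989 is composite.

418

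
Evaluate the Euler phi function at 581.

492

Factor: 581 = 7 · 83.
φ(581) = (7−1) · (83−1) = 6 · 82 = 492.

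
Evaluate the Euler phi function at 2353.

2160

Factor: 2353 = 13 · 181.
φ(2353) = (13−1) · (181−1) = 12 · 180 = 2160.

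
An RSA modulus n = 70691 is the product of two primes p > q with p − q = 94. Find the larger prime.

317

Since p = q + 94, we have 70691 = q(q + 94), so q² + 94q − 70691 = 0.
Discriminant: 94² + 4·70691 = 8836 + 282764 = 291600; √291600 = 540.
q = (−94 + 540)/2 = 223, and p = q + 94 = 317.
Check: 223 · 317 = 70691.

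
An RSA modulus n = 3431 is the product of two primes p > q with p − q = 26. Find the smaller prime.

Since p = q + 26, we have 3431 = q(q + 26), so q² + 26q − 3431 = 0.
Discriminant: 26² + 4·3431 = 676 + 13724 = 14400; √14400 = 120.
q = (−26 + 120)/2 = 47, and p = q + 26 = 73.
Check: 47 · 73 = 3431.

47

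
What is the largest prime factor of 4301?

4301 = 11 · 391
391 = 17 · 23
23 is prime.
So 4301 = 11 · 17 · 23; the largest prime factor is 23.

23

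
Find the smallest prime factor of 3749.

3749 is odd.
Digit sum 23, not divisible by 3.
Ends in 9: not divisible by 5.
7: 3749 = 7·535 + 4
11: 3749 = 11·340 + 9
13: 3749 = 13·288 + 5
17: 3749 = 17·220 + 9
19: 3749 = 19·197 + 6
23: 3749 = 23·163

23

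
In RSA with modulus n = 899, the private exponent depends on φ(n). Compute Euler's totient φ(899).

Factor: 899 = 29 · 31.
φ(899) = (29−1) · (31−1) = 28 · 30 = 840.

840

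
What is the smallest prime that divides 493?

17

493 is odd.
Digit sum 16, not divisible by 3.
Ends in 3: not divisible by 5.
7: 493 = 7·70 + 3
11: 493 = 11·44 + 9
13: 493 = 13·37 + 12
17: 493 = 17·29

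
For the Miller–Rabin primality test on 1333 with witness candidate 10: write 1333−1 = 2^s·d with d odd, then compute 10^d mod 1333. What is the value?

1333 − 1 = 1332 = 2^2 · 333, so d = 333.
10^1 ≡ 10 (mod 1333)
10^2 ≡ 10^2 = 100 ≡ 100 (mod 1333)
10^4 ≡ 100^2 = 10000 ≡ 669 (mod 1333)
10^8 ≡ 669^2 = 447561 ≡ 1006 (mod 1333)
10^16 ≡ 1006^2 = 1012036 ≡ 289 (mod 1333)
10^32 ≡ 289^2 = 83521 ≡ 875 (mod 1333)
10^64 ≡ 875^2 = 765625 ≡ 483 (mod 1333)
10^128 ≡ 483^2 = 233289 ≡ 14 (mod 1333)
10^256 ≡ 14^2 = 196 ≡ 196 (mod 1333)
333 = 256 + 64 + 8 + 4 + 1 in binary powers of 2.
So 10^333 ≡ 196 · 483 · 1006 · 669 · 10 ≡ 907 (mod 1333).
Squaring chain: 907 → 188; never reaches −1, so base 10 is a Miller–Rabin witness that 1333 is composite.

907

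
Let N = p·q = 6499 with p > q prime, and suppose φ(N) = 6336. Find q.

φ(n) = (p−1)(q−1) = n − (p+q) + 1, so p + q = 6499 − 6336 + 1 = 164.
p and q are the roots of t² − 164t + 6499 = 0.
Discriminant: 164² − 4·6499 = 26896 − 25996 = 900; √900 = 30.
q = (164 − 30)/2 = 67, p = (164 + 30)/2 = 97.
Check: 67 · 97 = 6499.

67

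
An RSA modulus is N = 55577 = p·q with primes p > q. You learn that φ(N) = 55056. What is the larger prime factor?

φ(n) = (p−1)(q−1) = n − (p+q) + 1, so p + q = 55577 − 55056 + 1 = 522.
p and q are the roots of t² − 522t + 55577 = 0.
Discriminant: 522² − 4·55577 = 272484 − 222308 = 50176; √50176 = 224.
q = (522 − 224)/2 = 149, p = (522 + 224)/2 = 373.
Check: 149 · 373 = 55577.

373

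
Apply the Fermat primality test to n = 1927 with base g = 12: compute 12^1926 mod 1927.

1840

12^1 ≡ 12 (mod 1927)
12^2 ≡ 12^2 = 144 ≡ 144 (mod 1927)
12^4 ≡ 144^2 = 20736 ≡ 1466 (mod 1927)
12^8 ≡ 1466^2 = 2149156 ≡ 551 (mod 1927)
12^16 ≡ 551^2 = 303601 ≡ 1062 (mod 1927)
12^32 ≡ 1062^2 = 1127844 ≡ 549 (mod 1927)
12^64 ≡ 549^2 = 301401 ≡ 789 (mod 1927)
12^128 ≡ 789^2 = 622521 ≡ 100 (mod 1927)
12^256 ≡ 100^2 = 10000 ≡ 365 (mod 1927)
12^512 ≡ 365^2 = 133225 ≡ 262 (mod 1927)
12^1024 ≡ 262^2 = 68644 ≡ 1199 (mod 1927)
1926 = 1024 + 512 + 256 + 128 + 4 + 2 in binary powers of 2.
So 12^1926 ≡ 1199 · 262 · 365 · 100 · 1466 · 144 ≡ 1840 (mod 1927).
Since 1840 ≠ 1, base 12 is a Fermat witness: 1927 is composite.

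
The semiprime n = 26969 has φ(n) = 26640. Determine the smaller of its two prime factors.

φ(n) = (p−1)(q−1) = n − (p+q) + 1, so p + q = 26969 − 26640 + 1 = 330.
p and q are the roots of t² − 330t + 26969 = 0.
Discriminant: 330² − 4·26969 = 108900 − 107876 = 1024; √1024 = 32.
q = (330 − 32)/2 = 149, p = (330 + 32)/2 = 181.
Check: 149 · 181 = 26969.

149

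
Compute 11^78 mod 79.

1

11^1 ≡ 11 (mod 79)
11^2 ≡ 11^2 = 121 ≡ 42 (mod 79)
11^4 ≡ 42^2 = 1764 ≡ 26 (mod 79)
11^8 ≡ 26^2 = 676 ≡ 44 (mod 79)
11^16 ≡ 44^2 = 1936 ≡ 40 (mod 79)
11^32 ≡ 40^2 = 1600 ≡ 20 (mod 79)
11^64 ≡ 20^2 = 400 ≡ 5 (mod 79)
78 = 64 + 8 + 4 + 2 in binary powers of 2.
So 11^78 ≡ 5 · 44 · 26 · 42 ≡ 1 (mod 79).
Since the result is 1, base 11 gives no evidence that 79 is composite.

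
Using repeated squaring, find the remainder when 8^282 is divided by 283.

1

8^1 ≡ 8 (mod 283)
8^2 ≡ 8^2 = 64 ≡ 64 (mod 283)
8^4 ≡ 64^2 = 4096 ≡ 134 (mod 283)
8^8 ≡ 134^2 = 17956 ≡ 127 (mod 283)
8^16 ≡ 127^2 = 16129 ≡ 281 (mod 283)
8^32 ≡ 281^2 = 78961 ≡ 4 (mod 283)
8^64 ≡ 4^2 = 16 ≡ 16 (mod 283)
8^128 ≡ 16^2 = 256 ≡ 256 (mod 283)
8^256 ≡ 256^2 = 65536 ≡ 163 (mod 283)
282 = 256 + 16 + 8 + 2 in binary powers of 2.
So 8^282 ≡ 163 · 281 · 127 · 64 ≡ 1 (mod 283).
Since the result is 1, base 8 gives no evidence that 283 is composite.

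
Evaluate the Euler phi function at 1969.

Factor: 1969 = 11 · 179.
φ(1969) = (11−1) · (179−1) = 10 · 178 = 1780.

1780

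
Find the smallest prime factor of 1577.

19

1577 is odd.
Digit sum 20, not divisible by 3.
Ends in 7: not divisible by 5.
7: 1577 = 7·225 + 2
11: 1577 = 11·143 + 4
13: 1577 = 13·121 + 4
17: 1577 = 17·92 + 13
19: 1577 = 19·83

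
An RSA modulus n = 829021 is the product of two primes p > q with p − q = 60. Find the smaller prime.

881

Since p = q + 60, we have 829021 = q(q + 60), so q² + 60q − 829021 = 0.
Discriminant: 60² + 4·829021 = 3600 + 3316084 = 3319684; √3319684 = 1822.
q = (−60 + 1822)/2 = 881, and p = q + 60 = 941.
Check: 881 · 941 = 829021.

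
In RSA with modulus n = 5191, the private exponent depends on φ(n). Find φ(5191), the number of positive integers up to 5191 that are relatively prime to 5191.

4984

Factor: 5191 = 29 · 179.
φ(5191) = (29−1) · (179−1) = 28 · 178 = 4984.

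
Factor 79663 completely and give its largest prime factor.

79663 = 29 · 2747
2747 = 41 · 67
67 is prime.
So 79663 = 29 · 41 · 67; the largest prime factor is 67.

67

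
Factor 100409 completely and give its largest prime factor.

79

100409 = 31 · 3239
3239 = 41 · 79
79 is prime.
So 100409 = 31 · 41 · 79; the largest prime factor is 79.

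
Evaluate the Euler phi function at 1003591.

968760

Factor: 1003591 = 47 · 131 · 163.
φ(1003591) = (47−1) · (131−1) · (163−1) = 46 · 130 · 162 = 968760.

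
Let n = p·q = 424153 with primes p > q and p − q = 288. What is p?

Since p = q + 288, we have 424153 = q(q + 288), so q² + 288q − 424153 = 0.
Discriminant: 288² + 4·424153 = 82944 + 1696612 = 1779556; √1779556 = 1334.
q = (−288 + 1334)/2 = 523, and p = q + 288 = 811.
Check: 523 · 811 = 424153.

811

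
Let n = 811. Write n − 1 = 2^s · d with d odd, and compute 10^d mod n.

810

811 − 1 = 810 = 2^1 · 405, so d = 405.
10^1 ≡ 10 (mod 811)
10^2 ≡ 10^2 = 100 ≡ 100 (mod 811)
10^4 ≡ 100^2 = 10000 ≡ 268 (mod 811)
10^8 ≡ 268^2 = 71824 ≡ 456 (mod 811)
10^16 ≡ 456^2 = 207936 ≡ 320 (mod 811)
10^32 ≡ 320^2 = 102400 ≡ 214 (mod 811)
10^64 ≡ 214^2 = 45796 ≡ 380 (mod 811)
10^128 ≡ 380^2 = 144400 ≡ 42 (mod 811)
10^256 ≡ 42^2 = 1764 ≡ 142 (mod 811)
405 = 256 + 128 + 16 + 4 + 1 in binary powers of 2.
So 10^405 ≡ 142 · 42 · 320 · 268 · 10 ≡ 810 (mod 811).
Since 10^d ≡ 810 (mod 811), base 10 does not prove 811 composite.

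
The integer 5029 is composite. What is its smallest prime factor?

5029 is odd.
Digit sum 16, not divisible by 3.
Ends in 9: not divisible by 5.
7: 5029 = 7·718 + 3
11: 5029 = 11·457 + 2
13: 5029 = 13·386 + 11
17: 5029 = 17·295 + 14
19: 5029 = 19·264 + 13
23: 5029 = 23·218 + 15
29: 5029 = 29·173 + 12
31: 5029 = 31·162 + 7
37: 5029 = 37·135 + 34
41: 5029 = 41·122 + 27
43: 5029 = 43·116 + 41
47: 5029 = 47·107

47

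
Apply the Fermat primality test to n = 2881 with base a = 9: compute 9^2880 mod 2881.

9^1 ≡ 9 (mod 2881)
9^2 ≡ 9^2 = 81 ≡ 81 (mod 2881)
9^4 ≡ 81^2 = 6561 ≡ 799 (mod 2881)
9^8 ≡ 799^2 = 638401 ≡ 1700 (mod 2881)
9^16 ≡ 1700^2 = 2890000 ≡ 357 (mod 2881)
9^32 ≡ 357^2 = 127449 ≡ 685 (mod 2881)
9^64 ≡ 685^2 = 469225 ≡ 2503 (mod 2881)
9^128 ≡ 2503^2 = 6265009 ≡ 1715 (mod 2881)
9^256 ≡ 1715^2 = 2941225 ≡ 2605 (mod 2881)
9^512 ≡ 2605^2 = 6786025 ≡ 1270 (mod 2881)
9^1024 ≡ 1270^2 = 1612900 ≡ 2421 (mod 2881)
9^2048 ≡ 2421^2 = 5861241 ≡ 1287 (mod 2881)
2880 = 2048 + 512 + 256 + 64 in binary powers of 2.
So 9^2880 ≡ 1287 · 1270 · 2605 · 2503 ≡ 1632 (mod 2881).
Since 1632 ≠ 1, base 9 is a Fermat witness: 2881 is composite.

1632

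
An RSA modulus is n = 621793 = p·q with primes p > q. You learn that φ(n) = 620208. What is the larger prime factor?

877

φ(n) = (p−1)(q−1) = n − (p+q) + 1, so p + q = 621793 − 620208 + 1 = 1586.
p and q are the roots of t² − 1586t + 621793 = 0.
Discriminant: 1586² − 4·621793 = 2515396 − 2487172 = 28224; √28224 = 168.
q = (1586 − 168)/2 = 709, p = (1586 + 168)/2 = 877.
Check: 709 · 877 = 621793.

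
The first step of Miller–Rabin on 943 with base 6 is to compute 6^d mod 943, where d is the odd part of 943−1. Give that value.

177

943 − 1 = 942 = 2^1 · 471, so d = 471.
6^1 ≡ 6 (mod 943)
6^2 ≡ 6^2 = 36 ≡ 36 (mod 943)
6^4 ≡ 36^2 = 1296 ≡ 353 (mod 943)
6^8 ≡ 353^2 = 124609 ≡ 133 (mod 943)
6^16 ≡ 133^2 = 17689 ≡ 715 (mod 943)
6^32 ≡ 715^2 = 511225 ≡ 119 (mod 943)
6^64 ≡ 119^2 = 14161 ≡ 16 (mod 943)
6^128 ≡ 16^2 = 256 ≡ 256 (mod 943)
6^256 ≡ 256^2 = 65536 ≡ 469 (mod 943)
471 = 256 + 128 + 64 + 16 + 4 + 2 + 1 in binary powers of 2.
So 6^471 ≡ 469 · 256 · 16 · 715 · 353 · 36 · 6 ≡ 177 (mod 943).
Squaring chain: 177; never reaches −1, so base 6 is a Miller–Rabin witness that 943 is composite.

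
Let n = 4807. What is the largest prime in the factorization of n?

4807 = 11 · 437
437 = 19 · 23
23 is prime.
So 4807 = 11 · 19 · 23; the largest prime factor is 23.

23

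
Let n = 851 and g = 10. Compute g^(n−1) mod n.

10^1 ≡ 10 (mod 851)
10^2 ≡ 10^2 = 100 ≡ 100 (mod 851)
10^4 ≡ 100^2 = 10000 ≡ 639 (mod 851)
10^8 ≡ 639^2 = 408321 ≡ 692 (mod 851)
10^16 ≡ 692^2 = 478864 ≡ 602 (mod 851)
10^32 ≡ 602^2 = 362404 ≡ 729 (mod 851)
10^64 ≡ 729^2 = 531441 ≡ 417 (mod 851)
10^128 ≡ 417^2 = 173889 ≡ 285 (mod 851)
10^256 ≡ 285^2 = 81225 ≡ 380 (mod 851)
10^512 ≡ 380^2 = 144400 ≡ 581 (mod 851)
850 = 512 + 256 + 64 + 16 + 2 in binary powers of 2.
So 10^850 ≡ 581 · 380 · 417 · 602 · 100 ≡ 380 (mod 851).
Since 380 ≠ 1, base 10 is a Fermat witness: 851 is composite.

380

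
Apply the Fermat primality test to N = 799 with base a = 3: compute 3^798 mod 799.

784

3^1 ≡ 3 (mod 799)
3^2 ≡ 3^2 = 9 ≡ 9 (mod 799)
3^4 ≡ 9^2 = 81 ≡ 81 (mod 799)
3^8 ≡ 81^2 = 6561 ≡ 169 (mod 799)
3^16 ≡ 169^2 = 28561 ≡ 596 (mod 799)
3^32 ≡ 596^2 = 355216 ≡ 460 (mod 799)
3^64 ≡ 460^2 = 211600 ≡ 664 (mod 799)
3^128 ≡ 664^2 = 440896 ≡ 647 (mod 799)
3^256 ≡ 647^2 = 418609 ≡ 732 (mod 799)
3^512 ≡ 732^2 = 535824 ≡ 494 (mod 799)
798 = 512 + 256 + 16 + 8 + 4 + 2 in binary powers of 2.
So 3^798 ≡ 494 · 732 · 596 · 169 · 81 · 9 ≡ 784 (mod 799).
Since 784 ≠ 1, base 3 is a Fermat witness: 799 is composite.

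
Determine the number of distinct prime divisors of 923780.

6

923780 = 2^2 · 230945
230945 = 5 · 46189
46189 = 11 · 4199
4199 = 13 · 323
323 = 17 · 19
923780 = 2^2 · 5 · 11 · 13 · 17 · 19, which has 6 distinct prime factors.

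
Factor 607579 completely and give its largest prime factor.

607579 = 7 · 86797
86797 = 29 · 2993
2993 = 41 · 73
73 is prime.
So 607579 = 7 · 29 · 41 · 73; the largest prime factor is 73.

73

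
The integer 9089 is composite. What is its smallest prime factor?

61

9089 is odd.
Digit sum 26, not divisible by 3.
Ends in 9: not divisible by 5.
7: 9089 = 7·1298 + 3
11: 9089 = 11·826 + 3
13: 9089 = 13·699 + 2
17: 9089 = 17·534 + 11
19: 9089 = 19·478 + 7
23: 9089 = 23·395 + 4
29: 9089 = 29·313 + 12
31: 9089 = 31·293 + 6
37: 9089 = 37·245 + 24
41: 9089 = 41·221 + 28
43: 9089 = 43·211 + 16
47: 9089 = 47·193 + 18
53: 9089 = 53·171 + 26
59: 9089 = 59·154 + 3
61: 9089 = 61·149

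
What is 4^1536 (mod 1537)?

864

4^1 ≡ 4 (mod 1537)
4^2 ≡ 4^2 = 16 ≡ 16 (mod 1537)
4^4 ≡ 16^2 = 256 ≡ 256 (mod 1537)
4^8 ≡ 256^2 = 65536 ≡ 982 (mod 1537)
4^16 ≡ 982^2 = 964324 ≡ 625 (mod 1537)
4^32 ≡ 625^2 = 390625 ≡ 227 (mod 1537)
4^64 ≡ 227^2 = 51529 ≡ 808 (mod 1537)
4^128 ≡ 808^2 = 652864 ≡ 1176 (mod 1537)
4^256 ≡ 1176^2 = 1382976 ≡ 1213 (mod 1537)
4^512 ≡ 1213^2 = 1471369 ≡ 460 (mod 1537)
4^1024 ≡ 460^2 = 211600 ≡ 1031 (mod 1537)
1536 = 1024 + 512 in binary powers of 2.
So 4^1536 ≡ 1031 · 460 ≡ 864 (mod 1537).
Since 864 ≠ 1, base 4 is a Fermat witness: 1537 is composite.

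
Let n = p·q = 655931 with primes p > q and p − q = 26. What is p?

823

Since p = q + 26, we have 655931 = q(q + 26), so q² + 26q − 655931 = 0.
Discriminant: 26² + 4·655931 = 676 + 2623724 = 2624400; √2624400 = 1620.
q = (−26 + 1620)/2 = 797, and p = q + 26 = 823.
Check: 797 · 823 = 655931.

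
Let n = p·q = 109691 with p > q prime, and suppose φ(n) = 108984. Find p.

φ(n) = (p−1)(q−1) = n − (p+q) + 1, so p + q = 109691 − 108984 + 1 = 708.
p and q are the roots of t² − 708t + 109691 = 0.
Discriminant: 708² − 4·109691 = 501264 − 438764 = 62500; √62500 = 250.
q = (708 − 250)/2 = 229, p = (708 + 250)/2 = 479.
Check: 229 · 479 = 109691.

479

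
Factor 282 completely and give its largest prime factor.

47

282 = 2 · 141
141 = 3 · 47
47 is prime.
So 282 = 2 · 3 · 47; the largest prime factor is 47.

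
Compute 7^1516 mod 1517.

7^1 ≡ 7 (mod 1517)
7^2 ≡ 7^2 = 49 ≡ 49 (mod 1517)
7^4 ≡ 49^2 = 2401 ≡ 884 (mod 1517)
7^8 ≡ 884^2 = 781456 ≡ 201 (mod 1517)
7^16 ≡ 201^2 = 40401 ≡ 959 (mod 1517)
7^32 ≡ 959^2 = 919681 ≡ 379 (mod 1517)
7^64 ≡ 379^2 = 143641 ≡ 1043 (mod 1517)
7^128 ≡ 1043^2 = 1087849 ≡ 160 (mod 1517)
7^256 ≡ 160^2 = 25600 ≡ 1328 (mod 1517)
7^512 ≡ 1328^2 = 1763584 ≡ 830 (mod 1517)
7^1024 ≡ 830^2 = 688900 ≡ 182 (mod 1517)
1516 = 1024 + 256 + 128 + 64 + 32 + 8 + 4 in binary powers of 2.
So 7^1516 ≡ 182 · 1328 · 160 · 1043 · 379 · 201 · 884 ≡ 107 (mod 1517).
Since 107 ≠ 1, base 7 is a Fermat witness: 1517 is composite.

107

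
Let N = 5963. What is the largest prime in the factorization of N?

5963 = 67 · 89
89 is prime.
So 5963 = 67 · 89; the largest prime factor is 89.

89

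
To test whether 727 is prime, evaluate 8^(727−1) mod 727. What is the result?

1

8^1 ≡ 8 (mod 727)
8^2 ≡ 8^2 = 64 ≡ 64 (mod 727)
8^4 ≡ 64^2 = 4096 ≡ 461 (mod 727)
8^8 ≡ 461^2 = 212521 ≡ 237 (mod 727)
8^16 ≡ 237^2 = 56169 ≡ 190 (mod 727)
8^32 ≡ 190^2 = 36100 ≡ 477 (mod 727)
8^64 ≡ 477^2 = 227529 ≡ 705 (mod 727)
8^128 ≡ 705^2 = 497025 ≡ 484 (mod 727)
8^256 ≡ 484^2 = 234256 ≡ 162 (mod 727)
8^512 ≡ 162^2 = 26244 ≡ 72 (mod 727)
726 = 512 + 128 + 64 + 16 + 4 + 2 in binary powers of 2.
So 8^726 ≡ 72 · 484 · 705 · 190 · 461 · 64 ≡ 1 (mod 727).
Since the result is 1, base 8 gives no evidence that 727 is composite.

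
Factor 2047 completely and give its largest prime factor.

89

2047 = 23 · 89
89 is prime.
So 2047 = 23 · 89; the largest prime factor is 89.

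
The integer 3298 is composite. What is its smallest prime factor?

3298 is even: 2 divides it.

2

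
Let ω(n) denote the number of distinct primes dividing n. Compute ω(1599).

1599 = 3 · 533
533 = 13 · 41
1599 = 3 · 13 · 41, which has 3 distinct prime factors.

3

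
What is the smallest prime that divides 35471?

35471 is odd.
Digit sum 20, not divisible by 3.
Ends in 1: not divisible by 5.
7: 35471 = 7·5067 + 2
11: 35471 = 11·3224 + 7
13: 35471 = 13·2728 + 7
17: 35471 = 17·2086 + 9
19: 35471 = 19·1866 + 17
23: 35471 = 23·1542 + 5
29: 35471 = 29·1223 + 4
31: 35471 = 31·1144 + 7
37: 35471 = 37·958 + 25
41: 35471 = 41·865 + 6
43: 35471 = 43·824 + 39
47: 35471 = 47·754 + 33
53: 35471 = 53·669 + 14
59: 35471 = 59·601 + 12
61: 35471 = 61·581 + 30
67: 35471 = 67·529 + 28
71: 35471 = 71·499 + 42
73: 35471 = 73·485 + 66
79: 35471 = 79·449

79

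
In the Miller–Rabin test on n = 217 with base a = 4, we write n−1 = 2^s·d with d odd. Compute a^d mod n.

78

217 − 1 = 216 = 2^3 · 27, so d = 27.
4^1 ≡ 4 (mod 217)
4^2 ≡ 4^2 = 16 ≡ 16 (mod 217)
4^4 ≡ 16^2 = 256 ≡ 39 (mod 217)
4^8 ≡ 39^2 = 1521 ≡ 2 (mod 217)
4^16 ≡ 2^2 = 4 ≡ 4 (mod 217)
27 = 16 + 8 + 2 + 1 in binary powers of 2.
So 4^27 ≡ 4 · 2 · 16 · 4 ≡ 78 (mod 217).
Squaring chain: 78 → 8 → 64; never reaches −1, so base 4 is a Miller–Rabin witness that 217 is composite.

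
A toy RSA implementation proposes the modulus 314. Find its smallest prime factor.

2

314 is even: 2 divides it.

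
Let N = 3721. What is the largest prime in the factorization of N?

3721 = 61 · 61
61 = 61 · 1
So 3721 = 61^2; the largest prime factor is 61.

61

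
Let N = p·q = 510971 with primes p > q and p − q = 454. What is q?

523

Since p = q + 454, we have 510971 = q(q + 454), so q² + 454q − 510971 = 0.
Discriminant: 454² + 4·510971 = 206116 + 2043884 = 2250000; √2250000 = 1500.
q = (−454 + 1500)/2 = 523, and p = q + 454 = 977.
Check: 523 · 977 = 510971.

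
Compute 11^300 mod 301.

176

11^1 ≡ 11 (mod 301)
11^2 ≡ 11^2 = 121 ≡ 121 (mod 301)
11^4 ≡ 121^2 = 14641 ≡ 193 (mod 301)
11^8 ≡ 193^2 = 37249 ≡ 226 (mod 301)
11^16 ≡ 226^2 = 51076 ≡ 207 (mod 301)
11^32 ≡ 207^2 = 42849 ≡ 107 (mod 301)
11^64 ≡ 107^2 = 11449 ≡ 11 (mod 301)
11^128 ≡ 11^2 = 121 ≡ 121 (mod 301)
11^256 ≡ 121^2 = 14641 ≡ 193 (mod 301)
300 = 256 + 32 + 8 + 4 in binary powers of 2.
So 11^300 ≡ 193 · 107 · 226 · 193 ≡ 176 (mod 301).
Since 176 ≠ 1, base 11 is a Fermat witness: 301 is composite.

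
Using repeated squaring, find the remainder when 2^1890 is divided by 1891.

1768

2^1 ≡ 2 (mod 1891)
2^2 ≡ 2^2 = 4 ≡ 4 (mod 1891)
2^4 ≡ 4^2 = 16 ≡ 16 (mod 1891)
2^8 ≡ 16^2 = 256 ≡ 256 (mod 1891)
2^16 ≡ 256^2 = 65536 ≡ 1242 (mod 1891)
2^32 ≡ 1242^2 = 1542564 ≡ 1399 (mod 1891)
2^64 ≡ 1399^2 = 1957201 ≡ 16 (mod 1891)
2^128 ≡ 16^2 = 256 ≡ 256 (mod 1891)
2^256 ≡ 256^2 = 65536 ≡ 1242 (mod 1891)
2^512 ≡ 1242^2 = 1542564 ≡ 1399 (mod 1891)
2^1024 ≡ 1399^2 = 1957201 ≡ 16 (mod 1891)
1890 = 1024 + 512 + 256 + 64 + 32 + 2 in binary powers of 2.
So 2^1890 ≡ 16 · 1399 · 1242 · 16 · 1399 · 4 ≡ 1768 (mod 1891).
Since 1768 ≠ 1, base 2 is a Fermat witness: 1891 is composite.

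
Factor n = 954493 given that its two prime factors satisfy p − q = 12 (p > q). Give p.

Since p = q + 12, we have 954493 = q(q + 12), so q² + 12q − 954493 = 0.
Discriminant: 12² + 4·954493 = 144 + 3817972 = 3818116; √3818116 = 1954.
q = (−12 + 1954)/2 = 971, and p = q + 12 = 983.
Check: 971 · 983 = 954493.

983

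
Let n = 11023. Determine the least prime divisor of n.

73

11023 is odd.
Digit sum 7, not divisible by 3.
Ends in 3: not divisible by 5.
7: 11023 = 7·1574 + 5
11: 11023 = 11·1002 + 1
13: 11023 = 13·847 + 12
17: 11023 = 17·648 + 7
19: 11023 = 19·580 + 3
23: 11023 = 23·479 + 6
29: 11023 = 29·380 + 3
31: 11023 = 31·355 + 18
37: 11023 = 37·297 + 34
41: 11023 = 41·268 + 35
43: 11023 = 43·256 + 15
47: 11023 = 47·234 + 25
53: 11023 = 53·207 + 52
59: 11023 = 59·186 + 49
61: 11023 = 61·180 + 43
67: 11023 = 67·164 + 35
71: 11023 = 71·155 + 18
73: 11023 = 73·151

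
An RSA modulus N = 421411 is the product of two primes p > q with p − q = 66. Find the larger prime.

Since p = q + 66, we have 421411 = q(q + 66), so q² + 66q − 421411 = 0.
Discriminant: 66² + 4·421411 = 4356 + 1685644 = 1690000; √1690000 = 1300.
q = (−66 + 1300)/2 = 617, and p = q + 66 = 683.
Check: 617 · 683 = 421411.

683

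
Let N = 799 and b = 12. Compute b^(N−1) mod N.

12^1 ≡ 12 (mod 799)
12^2 ≡ 12^2 = 144 ≡ 144 (mod 799)
12^4 ≡ 144^2 = 20736 ≡ 761 (mod 799)
12^8 ≡ 761^2 = 579121 ≡ 645 (mod 799)
12^16 ≡ 645^2 = 416025 ≡ 545 (mod 799)
12^32 ≡ 545^2 = 297025 ≡ 596 (mod 799)
12^64 ≡ 596^2 = 355216 ≡ 460 (mod 799)
12^128 ≡ 460^2 = 211600 ≡ 664 (mod 799)
12^256 ≡ 664^2 = 440896 ≡ 647 (mod 799)
12^512 ≡ 647^2 = 418609 ≡ 732 (mod 799)
798 = 512 + 256 + 16 + 8 + 4 + 2 in binary powers of 2.
So 12^798 ≡ 732 · 647 · 545 · 645 · 761 · 144 ≡ 780 (mod 799).
Since 780 ≠ 1, base 12 is a Fermat witness: 799 is composite.

780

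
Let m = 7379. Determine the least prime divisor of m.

47

7379 is odd.
Digit sum 26, not divisible by 3.
Ends in 9: not divisible by 5.
7: 7379 = 7·1054 + 1
11: 7379 = 11·670 + 9
13: 7379 = 13·567 + 8
17: 7379 = 17·434 + 1
19: 7379 = 19·388 + 7
23: 7379 = 23·320 + 19
29: 7379 = 29·254 + 13
31: 7379 = 31·238 + 1
37: 7379 = 37·199 + 16
41: 7379 = 41·179 + 40
43: 7379 = 43·171 + 26
47: 7379 = 47·157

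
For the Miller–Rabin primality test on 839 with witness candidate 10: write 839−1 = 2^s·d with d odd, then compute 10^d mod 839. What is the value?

839 − 1 = 838 = 2^1 · 419, so d = 419.
10^1 ≡ 10 (mod 839)
10^2 ≡ 10^2 = 100 ≡ 100 (mod 839)
10^4 ≡ 100^2 = 10000 ≡ 771 (mod 839)
10^8 ≡ 771^2 = 594441 ≡ 429 (mod 839)
10^16 ≡ 429^2 = 184041 ≡ 300 (mod 839)
10^32 ≡ 300^2 = 90000 ≡ 227 (mod 839)
10^64 ≡ 227^2 = 51529 ≡ 350 (mod 839)
10^128 ≡ 350^2 = 122500 ≡ 6 (mod 839)
10^256 ≡ 6^2 = 36 ≡ 36 (mod 839)
419 = 256 + 128 + 32 + 2 + 1 in binary powers of 2.
So 10^419 ≡ 36 · 6 · 227 · 100 · 10 ≡ 1 (mod 839).
Since 10^d ≡ 1 (mod 839), base 10 does not prove 839 composite.

1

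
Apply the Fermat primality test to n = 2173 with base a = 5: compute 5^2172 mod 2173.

1369

5^1 ≡ 5 (mod 2173)
5^2 ≡ 5^2 = 25 ≡ 25 (mod 2173)
5^4 ≡ 25^2 = 625 ≡ 625 (mod 2173)
5^8 ≡ 625^2 = 390625 ≡ 1658 (mod 2173)
5^16 ≡ 1658^2 = 2748964 ≡ 119 (mod 2173)
5^32 ≡ 119^2 = 14161 ≡ 1123 (mod 2173)
5^64 ≡ 1123^2 = 1261129 ≡ 789 (mod 2173)
5^128 ≡ 789^2 = 622521 ≡ 1043 (mod 2173)
5^256 ≡ 1043^2 = 1087849 ≡ 1349 (mod 2173)
5^512 ≡ 1349^2 = 1819801 ≡ 1000 (mod 2173)
5^1024 ≡ 1000^2 = 1000000 ≡ 420 (mod 2173)
5^2048 ≡ 420^2 = 176400 ≡ 387 (mod 2173)
2172 = 2048 + 64 + 32 + 16 + 8 + 4 in binary powers of 2.
So 5^2172 ≡ 387 · 789 · 1123 · 119 · 1658 · 625 ≡ 1369 (mod 2173).
Since 1369 ≠ 1, base 5 is a Fermat witness: 2173 is composite.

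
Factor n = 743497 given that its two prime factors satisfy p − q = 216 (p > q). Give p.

977

Since p = q + 216, we have 743497 = q(q + 216), so q² + 216q − 743497 = 0.
Discriminant: 216² + 4·743497 = 46656 + 2973988 = 3020644; √3020644 = 1738.
q = (−216 + 1738)/2 = 761, and p = q + 216 = 977.
Check: 761 · 977 = 743497.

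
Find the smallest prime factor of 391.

17

391 is odd.
Digit sum 13, not divisible by 3.
Ends in 1: not divisible by 5.
7: 391 = 7·55 + 6
11: 391 = 11·35 + 6
13: 391 = 13·30 + 1
17: 391 = 17·23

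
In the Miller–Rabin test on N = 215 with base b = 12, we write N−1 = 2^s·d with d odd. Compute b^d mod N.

28

215 − 1 = 214 = 2^1 · 107, so d = 107.
12^1 ≡ 12 (mod 215)
12^2 ≡ 12^2 = 144 ≡ 144 (mod 215)
12^4 ≡ 144^2 = 20736 ≡ 96 (mod 215)
12^8 ≡ 96^2 = 9216 ≡ 186 (mod 215)
12^16 ≡ 186^2 = 34596 ≡ 196 (mod 215)
12^32 ≡ 196^2 = 38416 ≡ 146 (mod 215)
12^64 ≡ 146^2 = 21316 ≡ 31 (mod 215)
107 = 64 + 32 + 8 + 2 + 1 in binary powers of 2.
So 12^107 ≡ 31 · 146 · 186 · 144 · 12 ≡ 28 (mod 215).
Squaring chain: 28; never reaches −1, so base 12 is a Miller–Rabin witness that 215 is composite.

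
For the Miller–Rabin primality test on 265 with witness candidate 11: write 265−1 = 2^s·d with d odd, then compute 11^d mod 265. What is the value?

131

265 − 1 = 264 = 2^3 · 33, so d = 33.
11^1 ≡ 11 (mod 265)
11^2 ≡ 11^2 = 121 ≡ 121 (mod 265)
11^4 ≡ 121^2 = 14641 ≡ 66 (mod 265)
11^8 ≡ 66^2 = 4356 ≡ 116 (mod 265)
11^16 ≡ 116^2 = 13456 ≡ 206 (mod 265)
11^32 ≡ 206^2 = 42436 ≡ 36 (mod 265)
33 = 32 + 1 in binary powers of 2.
So 11^33 ≡ 36 · 11 ≡ 131 (mod 265).
Squaring chain: 131 → 201 → 121; never reaches −1, so base 11 is a Miller–Rabin witness that 265 is composite.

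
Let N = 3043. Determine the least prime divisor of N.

17

3043 is odd.
Digit sum 10, not divisible by 3.
Ends in 3: not divisible by 5.
7: 3043 = 7·434 + 5
11: 3043 = 11·276 + 7
13: 3043 = 13·234 + 1
17: 3043 = 17·179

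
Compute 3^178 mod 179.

1

3^1 ≡ 3 (mod 179)
3^2 ≡ 3^2 = 9 ≡ 9 (mod 179)
3^4 ≡ 9^2 = 81 ≡ 81 (mod 179)
3^8 ≡ 81^2 = 6561 ≡ 117 (mod 179)
3^16 ≡ 117^2 = 13689 ≡ 85 (mod 179)
3^32 ≡ 85^2 = 7225 ≡ 65 (mod 179)
3^64 ≡ 65^2 = 4225 ≡ 108 (mod 179)
3^128 ≡ 108^2 = 11664 ≡ 29 (mod 179)
178 = 128 + 32 + 16 + 2 in binary powers of 2.
So 3^178 ≡ 29 · 65 · 85 · 9 ≡ 1 (mod 179).
Since the result is 1, base 3 gives no evidence that 179 is composite.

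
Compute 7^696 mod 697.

16

7^1 ≡ 7 (mod 697)
7^2 ≡ 7^2 = 49 ≡ 49 (mod 697)
7^4 ≡ 49^2 = 2401 ≡ 310 (mod 697)
7^8 ≡ 310^2 = 96100 ≡ 611 (mod 697)
7^16 ≡ 611^2 = 373321 ≡ 426 (mod 697)
7^32 ≡ 426^2 = 181476 ≡ 256 (mod 697)
7^64 ≡ 256^2 = 65536 ≡ 18 (mod 697)
7^128 ≡ 18^2 = 324 ≡ 324 (mod 697)
7^256 ≡ 324^2 = 104976 ≡ 426 (mod 697)
7^512 ≡ 426^2 = 181476 ≡ 256 (mod 697)
696 = 512 + 128 + 32 + 16 + 8 in binary powers of 2.
So 7^696 ≡ 256 · 324 · 256 · 426 · 611 ≡ 16 (mod 697).
Since 16 ≠ 1, base 7 is a Fermat witness: 697 is composite.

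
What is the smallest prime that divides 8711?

31

8711 is odd.
Digit sum 17, not divisible by 3.
Ends in 1: not divisible by 5.
7: 8711 = 7·1244 + 3
11: 8711 = 11·791 + 10
13: 8711 = 13·670 + 1
17: 8711 = 17·512 + 7
19: 8711 = 19·458 + 9
23: 8711 = 23·378 + 17
29: 8711 = 29·300 + 11
31: 8711 = 31·281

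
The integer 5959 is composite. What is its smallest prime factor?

59

5959 is odd.
Digit sum 28, not divisible by 3.
Ends in 9: not divisible by 5.
7: 5959 = 7·851 + 2
11: 5959 = 11·541 + 8
13: 5959 = 13·458 + 5
17: 5959 = 17·350 + 9
19: 5959 = 19·313 + 12
23: 5959 = 23·259 + 2
29: 5959 = 29·205 + 14
31: 5959 = 31·192 + 7
37: 5959 = 37·161 + 2
41: 5959 = 41·145 + 14
43: 5959 = 43·138 + 25
47: 5959 = 47·126 + 37
53: 5959 = 53·112 + 23
59: 5959 = 59·101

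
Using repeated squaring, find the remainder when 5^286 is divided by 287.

86

5^1 ≡ 5 (mod 287)
5^2 ≡ 5^2 = 25 ≡ 25 (mod 287)
5^4 ≡ 25^2 = 625 ≡ 51 (mod 287)
5^8 ≡ 51^2 = 2601 ≡ 18 (mod 287)
5^16 ≡ 18^2 = 324 ≡ 37 (mod 287)
5^32 ≡ 37^2 = 1369 ≡ 221 (mod 287)
5^64 ≡ 221^2 = 48841 ≡ 51 (mod 287)
5^128 ≡ 51^2 = 2601 ≡ 18 (mod 287)
5^256 ≡ 18^2 = 324 ≡ 37 (mod 287)
286 = 256 + 16 + 8 + 4 + 2 in binary powers of 2.
So 5^286 ≡ 37 · 37 · 18 · 51 · 25 ≡ 86 (mod 287).
Since 86 ≠ 1, base 5 is a Fermat witness: 287 is composite.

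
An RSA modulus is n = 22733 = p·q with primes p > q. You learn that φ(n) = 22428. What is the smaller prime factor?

127

φ(n) = (p−1)(q−1) = n − (p+q) + 1, so p + q = 22733 − 22428 + 1 = 306.
p and q are the roots of t² − 306t + 22733 = 0.
Discriminant: 306² − 4·22733 = 93636 − 90932 = 2704; √2704 = 52.
q = (306 − 52)/2 = 127, p = (306 + 52)/2 = 179.
Check: 127 · 179 = 22733.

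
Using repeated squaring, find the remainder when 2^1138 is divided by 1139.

412

2^1 ≡ 2 (mod 1139)
2^2 ≡ 2^2 = 4 ≡ 4 (mod 1139)
2^4 ≡ 4^2 = 16 ≡ 16 (mod 1139)
2^8 ≡ 16^2 = 256 ≡ 256 (mod 1139)
2^16 ≡ 256^2 = 65536 ≡ 613 (mod 1139)
2^32 ≡ 613^2 = 375769 ≡ 1038 (mod 1139)
2^64 ≡ 1038^2 = 1077444 ≡ 1089 (mod 1139)
2^128 ≡ 1089^2 = 1185921 ≡ 222 (mod 1139)
2^256 ≡ 222^2 = 49284 ≡ 307 (mod 1139)
2^512 ≡ 307^2 = 94249 ≡ 851 (mod 1139)
2^1024 ≡ 851^2 = 724201 ≡ 936 (mod 1139)
1138 = 1024 + 64 + 32 + 16 + 2 in binary powers of 2.
So 2^1138 ≡ 936 · 1089 · 1038 · 613 · 4 ≡ 412 (mod 1139).
Since 412 ≠ 1, base 2 is a Fermat witness: 1139 is composite.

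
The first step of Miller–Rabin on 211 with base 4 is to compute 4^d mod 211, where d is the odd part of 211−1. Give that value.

211 − 1 = 210 = 2^1 · 105, so d = 105.
4^1 ≡ 4 (mod 211)
4^2 ≡ 4^2 = 16 ≡ 16 (mod 211)
4^4 ≡ 16^2 = 256 ≡ 45 (mod 211)
4^8 ≡ 45^2 = 2025 ≡ 126 (mod 211)
4^16 ≡ 126^2 = 15876 ≡ 51 (mod 211)
4^32 ≡ 51^2 = 2601 ≡ 69 (mod 211)
4^64 ≡ 69^2 = 4761 ≡ 119 (mod 211)
105 = 64 + 32 + 8 + 1 in binary powers of 2.
So 4^105 ≡ 119 · 69 · 126 · 4 ≡ 1 (mod 211).
Since 4^d ≡ 1 (mod 211), base 4 does not prove 211 composite.

1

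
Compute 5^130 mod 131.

5^1 ≡ 5 (mod 131)
5^2 ≡ 5^2 = 25 ≡ 25 (mod 131)
5^4 ≡ 25^2 = 625 ≡ 101 (mod 131)
5^8 ≡ 101^2 = 10201 ≡ 114 (mod 131)
5^16 ≡ 114^2 = 12996 ≡ 27 (mod 131)
5^32 ≡ 27^2 = 729 ≡ 74 (mod 131)
5^64 ≡ 74^2 = 5476 ≡ 105 (mod 131)
5^128 ≡ 105^2 = 11025 ≡ 21 (mod 131)
130 = 128 + 2 in binary powers of 2.
So 5^130 ≡ 21 · 25 ≡ 1 (mod 131).
Since the result is 1, base 5 gives no evidence that 131 is composite.

1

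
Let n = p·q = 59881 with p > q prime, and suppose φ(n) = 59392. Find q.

233

φ(n) = (p−1)(q−1) = n − (p+q) + 1, so p + q = 59881 − 59392 + 1 = 490.
p and q are the roots of t² − 490t + 59881 = 0.
Discriminant: 490² − 4·59881 = 240100 − 239524 = 576; √576 = 24.
q = (490 − 24)/2 = 233, p = (490 + 24)/2 = 257.
Check: 233 · 257 = 59881.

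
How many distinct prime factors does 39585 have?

5

39585 = 3 · 13195
13195 = 5 · 2639
2639 = 7 · 377
377 = 13 · 29
39585 = 3 · 5 · 7 · 13 · 29, which has 5 distinct prime factors.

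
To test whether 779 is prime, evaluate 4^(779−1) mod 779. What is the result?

4^1 ≡ 4 (mod 779)
4^2 ≡ 4^2 = 16 ≡ 16 (mod 779)
4^4 ≡ 16^2 = 256 ≡ 256 (mod 779)
4^8 ≡ 256^2 = 65536 ≡ 100 (mod 779)
4^16 ≡ 100^2 = 10000 ≡ 652 (mod 779)
4^32 ≡ 652^2 = 425104 ≡ 549 (mod 779)
4^64 ≡ 549^2 = 301401 ≡ 707 (mod 779)
4^128 ≡ 707^2 = 499849 ≡ 510 (mod 779)
4^256 ≡ 510^2 = 260100 ≡ 693 (mod 779)
4^512 ≡ 693^2 = 480249 ≡ 385 (mod 779)
778 = 512 + 256 + 8 + 2 in binary powers of 2.
So 4^778 ≡ 385 · 693 · 100 · 16 ≡ 674 (mod 779).
Since 674 ≠ 1, base 4 is a Fermat witness: 779 is composite.

674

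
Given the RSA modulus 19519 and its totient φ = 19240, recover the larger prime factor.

φ(n) = (p−1)(q−1) = n − (p+q) + 1, so p + q = 19519 − 19240 + 1 = 280.
p and q are the roots of t² − 280t + 19519 = 0.
Discriminant: 280² − 4·19519 = 78400 − 78076 = 324; √324 = 18.
q = (280 − 18)/2 = 131, p = (280 + 18)/2 = 149.
Check: 131 · 149 = 19519.

149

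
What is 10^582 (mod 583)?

386

10^1 ≡ 10 (mod 583)
10^2 ≡ 10^2 = 100 ≡ 100 (mod 583)
10^4 ≡ 100^2 = 10000 ≡ 89 (mod 583)
10^8 ≡ 89^2 = 7921 ≡ 342 (mod 583)
10^16 ≡ 342^2 = 116964 ≡ 364 (mod 583)
10^32 ≡ 364^2 = 132496 ≡ 155 (mod 583)
10^64 ≡ 155^2 = 24025 ≡ 122 (mod 583)
10^128 ≡ 122^2 = 14884 ≡ 309 (mod 583)
10^256 ≡ 309^2 = 95481 ≡ 452 (mod 583)
10^512 ≡ 452^2 = 204304 ≡ 254 (mod 583)
582 = 512 + 64 + 4 + 2 in binary powers of 2.
So 10^582 ≡ 254 · 122 · 89 · 100 ≡ 386 (mod 583).
Since 386 ≠ 1, base 10 is a Fermat witness: 583 is composite.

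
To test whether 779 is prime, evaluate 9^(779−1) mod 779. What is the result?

9^1 ≡ 9 (mod 779)
9^2 ≡ 9^2 = 81 ≡ 81 (mod 779)
9^4 ≡ 81^2 = 6561 ≡ 329 (mod 779)
9^8 ≡ 329^2 = 108241 ≡ 739 (mod 779)
9^16 ≡ 739^2 = 546121 ≡ 42 (mod 779)
9^32 ≡ 42^2 = 1764 ≡ 206 (mod 779)
9^64 ≡ 206^2 = 42436 ≡ 370 (mod 779)
9^128 ≡ 370^2 = 136900 ≡ 575 (mod 779)
9^256 ≡ 575^2 = 330625 ≡ 329 (mod 779)
9^512 ≡ 329^2 = 108241 ≡ 739 (mod 779)
778 = 512 + 256 + 8 + 2 in binary powers of 2.
So 9^778 ≡ 739 · 329 · 739 · 81 ≡ 614 (mod 779).
Since 614 ≠ 1, base 9 is a Fermat witness: 779 is composite.

614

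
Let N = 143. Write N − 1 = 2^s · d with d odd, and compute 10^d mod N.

43

143 − 1 = 142 = 2^1 · 71, so d = 71.
10^1 ≡ 10 (mod 143)
10^2 ≡ 10^2 = 100 ≡ 100 (mod 143)
10^4 ≡ 100^2 = 10000 ≡ 133 (mod 143)
10^8 ≡ 133^2 = 17689 ≡ 100 (mod 143)
10^16 ≡ 100^2 = 10000 ≡ 133 (mod 143)
10^32 ≡ 133^2 = 17689 ≡ 100 (mod 143)
10^64 ≡ 100^2 = 10000 ≡ 133 (mod 143)
71 = 64 + 4 + 2 + 1 in binary powers of 2.
So 10^71 ≡ 133 · 133 · 100 · 10 ≡ 43 (mod 143).
Squaring chain: 43; never reaches −1, so base 10 is a Miller–Rabin witness that 143 is composite.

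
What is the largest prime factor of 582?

582 = 2 · 291
291 = 3 · 97
97 is prime.
So 582 = 2 · 3 · 97; the largest prime factor is 97.

97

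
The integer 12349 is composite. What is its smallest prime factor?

12349 is odd.
Digit sum 19, not divisible by 3.
Ends in 9: not divisible by 5.
7: 12349 = 7·1764 + 1
11: 12349 = 11·1122 + 7
13: 12349 = 13·949 + 12
17: 12349 = 17·726 + 7
19: 12349 = 19·649 + 18
23: 12349 = 23·536 + 21
29: 12349 = 29·425 + 24
31: 12349 = 31·398 + 11
37: 12349 = 37·333 + 28
41: 12349 = 41·301 + 8
43: 12349 = 43·287 + 8
47: 12349 = 47·262 + 35
53: 12349 = 53·233

53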